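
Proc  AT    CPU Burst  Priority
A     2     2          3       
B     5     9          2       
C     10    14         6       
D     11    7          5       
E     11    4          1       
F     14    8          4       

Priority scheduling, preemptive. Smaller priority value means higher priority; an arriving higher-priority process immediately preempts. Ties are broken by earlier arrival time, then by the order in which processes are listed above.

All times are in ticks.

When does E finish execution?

15

Schedule: | idle 0-2 | A 2-4 | idle 4-5 | B 5-11 | E 11-15 | B 15-18 | F 18-26 | D 26-33 | C 33-47 |
Completion: A=4  B=18  C=47  D=33  E=15  F=26
Turnaround (C−A): A=2  B=13  C=37  D=22  E=4  F=12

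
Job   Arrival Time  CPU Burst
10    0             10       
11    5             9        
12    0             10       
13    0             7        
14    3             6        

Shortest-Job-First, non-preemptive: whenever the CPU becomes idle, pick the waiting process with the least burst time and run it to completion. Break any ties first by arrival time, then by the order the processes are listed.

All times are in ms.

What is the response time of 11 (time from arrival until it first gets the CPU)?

Gantt: | 13 0-7 | 14 7-13 | 11 13-22 | 10 22-32 | 12 32-42 |
Completion: 10=32  11=22  12=42  13=7  14=13
Turnaround (C−A): 10=32  11=17  12=42  13=7  14=10
Response(11) = first start − arrival = 13 − 5 = 8

8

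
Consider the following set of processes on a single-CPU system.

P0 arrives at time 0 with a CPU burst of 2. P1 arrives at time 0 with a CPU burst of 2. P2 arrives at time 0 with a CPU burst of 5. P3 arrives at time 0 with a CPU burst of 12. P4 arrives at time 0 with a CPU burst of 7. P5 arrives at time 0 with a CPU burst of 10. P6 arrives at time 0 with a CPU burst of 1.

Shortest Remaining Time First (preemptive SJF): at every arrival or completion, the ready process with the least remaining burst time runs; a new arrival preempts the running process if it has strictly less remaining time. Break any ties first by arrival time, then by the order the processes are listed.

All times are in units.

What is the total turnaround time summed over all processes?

102

Schedule: | P6 0-1 | P0 1-3 | P1 3-5 | P2 5-10 | P4 10-17 | P5 17-27 | P3 27-39 |
Completion: P0=3  P1=5  P2=10  P3=39  P4=17  P5=27  P6=1
Turnaround = completion − arrival: P0=3, P1=5, P2=10, P3=39, P4=17, P5=27, P6=1
Total turnaround = 3 + 5 + 10 + 39 + 17 + 27 + 1 = 102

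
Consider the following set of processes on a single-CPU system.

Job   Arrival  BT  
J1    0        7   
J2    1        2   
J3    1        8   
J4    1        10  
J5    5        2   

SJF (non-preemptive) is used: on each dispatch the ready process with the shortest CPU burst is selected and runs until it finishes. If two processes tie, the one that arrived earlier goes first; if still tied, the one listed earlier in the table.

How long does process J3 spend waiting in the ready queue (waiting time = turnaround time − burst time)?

Timeline: | J1 0-7 | J2 7-9 | J5 9-11 | J3 11-19 | J4 19-29 |
Completion: J1=7  J2=9  J3=19  J4=29  J5=11
Turnaround (C−A): J1=7  J2=8  J3=18  J4=28  J5=6
Waiting(J3) = turnaround − burst = 18 − 8 = 10

10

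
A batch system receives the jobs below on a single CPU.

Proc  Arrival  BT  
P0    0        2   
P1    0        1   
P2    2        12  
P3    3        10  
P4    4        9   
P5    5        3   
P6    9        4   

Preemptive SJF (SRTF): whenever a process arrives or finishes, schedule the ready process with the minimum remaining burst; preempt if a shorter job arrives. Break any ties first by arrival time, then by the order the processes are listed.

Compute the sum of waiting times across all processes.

Gantt: | P1 0-1 | P0 1-3 | P3 3-5 | P5 5-8 | P3 8-9 | P6 9-13 | P3 13-20 | P4 20-29 | P2 29-41 |
Completion: P0=3  P1=1  P2=41  P3=20  P4=29  P5=8  P6=13
Turnaround (C−A): P0=3  P1=1  P2=39  P3=17  P4=25  P5=3  P6=4
Waiting = turnaround − burst: P0=1, P1=0, P2=27, P3=7, P4=16, P5=0, P6=0
Total waiting = 1 + 0 + 27 + 7 + 16 + 0 + 0 = 51

51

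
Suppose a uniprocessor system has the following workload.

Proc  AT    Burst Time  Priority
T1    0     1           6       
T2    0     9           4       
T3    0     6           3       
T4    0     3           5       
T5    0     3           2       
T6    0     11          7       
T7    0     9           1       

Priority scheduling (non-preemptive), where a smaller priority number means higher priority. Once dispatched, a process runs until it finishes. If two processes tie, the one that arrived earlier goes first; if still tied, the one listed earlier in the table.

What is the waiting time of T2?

18

Gantt: | T7 0-9 | T5 9-12 | T3 12-18 | T2 18-27 | T4 27-30 | T1 30-31 | T6 31-42 |
Completion: T1=31  T2=27  T3=18  T4=30  T5=12  T6=42  T7=9
Turnaround (C−A): T1=31  T2=27  T3=18  T4=30  T5=12  T6=42  T7=9
Waiting(T2) = turnaround − burst = 27 − 9 = 18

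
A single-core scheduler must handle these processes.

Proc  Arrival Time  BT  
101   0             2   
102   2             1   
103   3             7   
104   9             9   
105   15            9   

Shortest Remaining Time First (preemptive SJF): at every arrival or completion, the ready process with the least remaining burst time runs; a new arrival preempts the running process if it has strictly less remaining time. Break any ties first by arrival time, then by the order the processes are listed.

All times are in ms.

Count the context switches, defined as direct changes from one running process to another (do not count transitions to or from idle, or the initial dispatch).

4

Gantt: | 101 0-2 | 102 2-3 | 103 3-10 | 104 10-19 | 105 19-28 |
Completion: 101=2  102=3  103=10  104=19  105=28
Turnaround (C−A): 101=2  102=1  103=7  104=10  105=13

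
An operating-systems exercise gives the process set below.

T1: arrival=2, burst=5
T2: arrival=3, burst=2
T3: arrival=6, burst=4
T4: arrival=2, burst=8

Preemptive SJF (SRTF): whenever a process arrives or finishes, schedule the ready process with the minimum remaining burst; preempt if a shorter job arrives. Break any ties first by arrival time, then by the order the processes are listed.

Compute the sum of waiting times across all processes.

16

Gantt: | idle 0-2 | T1 2-3 | T2 3-5 | T1 5-9 | T3 9-13 | T4 13-21 |
Completion: T1=9  T2=5  T3=13  T4=21
Turnaround (C−A): T1=7  T2=2  T3=7  T4=19
Waiting = turnaround − burst: T1=2, T2=0, T3=3, T4=11
Total waiting = 2 + 0 + 3 + 11 = 16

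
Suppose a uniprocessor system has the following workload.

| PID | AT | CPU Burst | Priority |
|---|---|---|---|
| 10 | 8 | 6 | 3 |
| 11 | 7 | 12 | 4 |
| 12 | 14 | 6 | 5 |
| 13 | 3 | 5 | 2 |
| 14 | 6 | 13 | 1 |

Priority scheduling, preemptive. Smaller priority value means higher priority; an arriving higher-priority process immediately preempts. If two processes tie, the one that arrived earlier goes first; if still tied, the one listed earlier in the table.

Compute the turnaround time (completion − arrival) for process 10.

Timeline: | idle 0-3 | 13 3-6 | 14 6-19 | 13 19-21 | 10 21-27 | 11 27-39 | 12 39-45 |
Completion: 10=27  11=39  12=45  13=21  14=19
Turnaround (C−A): 10=19  11=32  12=31  13=18  14=13
Turnaround(10) = completion − arrival = 27 − 8 = 19

19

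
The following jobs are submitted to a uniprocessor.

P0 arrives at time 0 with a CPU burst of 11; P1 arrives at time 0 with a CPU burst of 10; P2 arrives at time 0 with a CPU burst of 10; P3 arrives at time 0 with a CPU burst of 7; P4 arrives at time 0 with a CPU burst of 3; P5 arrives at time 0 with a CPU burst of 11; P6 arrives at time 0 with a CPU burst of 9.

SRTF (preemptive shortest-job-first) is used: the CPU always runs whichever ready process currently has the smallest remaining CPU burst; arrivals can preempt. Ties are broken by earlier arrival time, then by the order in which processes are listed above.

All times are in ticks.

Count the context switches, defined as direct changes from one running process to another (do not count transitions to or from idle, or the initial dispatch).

6

Timeline: | P4 0-3 | P3 3-10 | P6 10-19 | P1 19-29 | P2 29-39 | P0 39-50 | P5 50-61 |
Completion: P0=50  P1=29  P2=39  P3=10  P4=3  P5=61  P6=19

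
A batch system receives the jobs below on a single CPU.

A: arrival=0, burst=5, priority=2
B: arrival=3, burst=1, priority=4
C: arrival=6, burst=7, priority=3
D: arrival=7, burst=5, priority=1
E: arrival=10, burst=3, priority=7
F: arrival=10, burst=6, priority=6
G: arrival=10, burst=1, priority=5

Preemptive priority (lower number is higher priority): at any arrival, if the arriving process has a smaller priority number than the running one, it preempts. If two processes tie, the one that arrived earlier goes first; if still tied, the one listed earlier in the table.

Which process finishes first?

Timeline: | A 0-5 | B 5-6 | C 6-7 | D 7-12 | C 12-18 | G 18-19 | F 19-25 | E 25-28 |
Completion: A=5  B=6  C=18  D=12  E=28  F=25  G=19
Finish order: A → B → D → C → G → F → E

A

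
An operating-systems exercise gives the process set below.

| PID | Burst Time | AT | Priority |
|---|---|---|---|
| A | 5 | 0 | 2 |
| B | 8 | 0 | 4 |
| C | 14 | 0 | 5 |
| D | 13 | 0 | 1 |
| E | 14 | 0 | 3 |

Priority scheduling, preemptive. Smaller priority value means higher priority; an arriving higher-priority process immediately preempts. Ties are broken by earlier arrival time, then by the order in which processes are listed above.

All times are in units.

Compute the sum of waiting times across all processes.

Timeline: | D 0-13 | A 13-18 | E 18-32 | B 32-40 | C 40-54 |
Completion: A=18  B=40  C=54  D=13  E=32
Turnaround (C−A): A=18  B=40  C=54  D=13  E=32
Waiting = turnaround − burst: A=13, B=32, C=40, D=0, E=18
Total waiting = 13 + 32 + 40 + 0 + 18 = 103

103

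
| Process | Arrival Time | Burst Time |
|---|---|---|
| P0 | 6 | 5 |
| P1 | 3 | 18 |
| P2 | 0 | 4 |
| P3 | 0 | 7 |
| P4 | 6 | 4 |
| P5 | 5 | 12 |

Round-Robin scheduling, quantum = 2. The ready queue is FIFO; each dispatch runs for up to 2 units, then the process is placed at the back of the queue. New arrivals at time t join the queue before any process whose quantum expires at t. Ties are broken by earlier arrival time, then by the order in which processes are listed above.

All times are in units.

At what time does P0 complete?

32

Gantt: | P2 0-2 | P3 2-4 | P2 4-6 | P1 6-8 | P3 8-10 | P5 10-12 | P0 12-14 | P4 14-16 | P1 16-18 | P3 18-20 | P5 20-22 | P0 22-24 | P4 24-26 | P1 26-28 | P3 28-29 | P5 29-31 | P0 31-32 | P1 32-34 | P5 34-36 | P1 36-38 | P5 38-40 | P1 40-42 | P5 42-44 | P1 44-50 |
Completion: P0=32  P1=50  P2=6  P3=29  P4=26  P5=44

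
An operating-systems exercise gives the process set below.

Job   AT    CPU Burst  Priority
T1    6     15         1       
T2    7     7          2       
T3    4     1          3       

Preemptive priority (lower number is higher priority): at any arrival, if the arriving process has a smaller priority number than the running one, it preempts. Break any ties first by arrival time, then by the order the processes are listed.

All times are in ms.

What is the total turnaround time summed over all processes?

Timeline: | idle 0-4 | T3 4-5 | idle 5-6 | T1 6-21 | T2 21-28 |
Completion: T1=21  T2=28  T3=5
Turnaround (C−A): T1=15  T2=21  T3=1
Turnaround = completion − arrival: T1=15, T2=21, T3=1
Total turnaround = 15 + 21 + 1 = 37

37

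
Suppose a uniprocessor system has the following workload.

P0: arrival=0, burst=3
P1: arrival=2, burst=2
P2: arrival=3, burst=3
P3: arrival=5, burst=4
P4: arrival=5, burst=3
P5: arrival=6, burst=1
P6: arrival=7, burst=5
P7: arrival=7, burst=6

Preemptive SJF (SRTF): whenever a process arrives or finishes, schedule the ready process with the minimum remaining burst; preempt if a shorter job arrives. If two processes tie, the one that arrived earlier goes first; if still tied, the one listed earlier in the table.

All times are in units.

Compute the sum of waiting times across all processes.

Schedule: | P0 0-3 | P1 3-5 | P2 5-6 | P5 6-7 | P2 7-9 | P4 9-12 | P3 12-16 | P6 16-21 | P7 21-27 |
Completion: P0=3  P1=5  P2=9  P3=16  P4=12  P5=7  P6=21  P7=27
Turnaround (C−A): P0=3  P1=3  P2=6  P3=11  P4=7  P5=1  P6=14  P7=20
Waiting = turnaround − burst: P0=0, P1=1, P2=3, P3=7, P4=4, P5=0, P6=9, P7=14
Total waiting = 0 + 1 + 3 + 7 + 4 + 0 + 9 + 14 = 38

38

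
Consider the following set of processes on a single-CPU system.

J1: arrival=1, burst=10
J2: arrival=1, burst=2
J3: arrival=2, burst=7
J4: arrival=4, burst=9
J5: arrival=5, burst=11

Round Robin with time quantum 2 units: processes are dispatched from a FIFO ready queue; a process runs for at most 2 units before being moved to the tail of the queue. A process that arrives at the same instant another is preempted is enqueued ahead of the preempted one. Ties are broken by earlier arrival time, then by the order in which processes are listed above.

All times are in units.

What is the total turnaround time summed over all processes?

131

Timeline: | idle 0-1 | J1 1-3 | J2 3-5 | J3 5-7 | J1 7-9 | J4 9-11 | J5 11-13 | J3 13-15 | J1 15-17 | J4 17-19 | J5 19-21 | J3 21-23 | J1 23-25 | J4 25-27 | J5 27-29 | J3 29-30 | J1 30-32 | J4 32-34 | J5 34-36 | J4 36-37 | J5 37-40 |
Completion: J1=32  J2=5  J3=30  J4=37  J5=40
Turnaround = completion − arrival: J1=31, J2=4, J3=28, J4=33, J5=35
Total turnaround = 31 + 4 + 28 + 33 + 35 = 131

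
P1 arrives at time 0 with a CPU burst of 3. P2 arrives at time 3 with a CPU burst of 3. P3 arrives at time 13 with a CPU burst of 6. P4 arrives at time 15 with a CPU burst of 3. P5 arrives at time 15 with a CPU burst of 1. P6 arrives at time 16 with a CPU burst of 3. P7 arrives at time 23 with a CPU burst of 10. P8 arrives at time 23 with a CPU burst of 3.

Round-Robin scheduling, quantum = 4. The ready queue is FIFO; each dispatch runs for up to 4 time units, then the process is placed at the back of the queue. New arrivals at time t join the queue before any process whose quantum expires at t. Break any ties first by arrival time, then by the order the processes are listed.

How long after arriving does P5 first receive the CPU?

5

Gantt: | P1 0-3 | P2 3-6 | idle 6-13 | P3 13-17 | P4 17-20 | P5 20-21 | P6 21-24 | P3 24-26 | P7 26-30 | P8 30-33 | P7 33-39 |
Completion: P1=3  P2=6  P3=26  P4=20  P5=21  P6=24  P7=39  P8=33
Turnaround (C−A): P1=3  P2=3  P3=13  P4=5  P5=6  P6=8  P7=16  P8=10
Response(P5) = first start − arrival = 20 − 15 = 5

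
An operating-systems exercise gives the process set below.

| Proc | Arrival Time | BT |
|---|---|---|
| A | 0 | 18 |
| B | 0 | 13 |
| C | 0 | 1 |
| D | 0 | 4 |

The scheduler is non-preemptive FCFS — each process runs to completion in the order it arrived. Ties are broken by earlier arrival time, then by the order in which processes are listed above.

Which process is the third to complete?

C

Timeline: | A 0-18 | B 18-31 | C 31-32 | D 32-36 |
Completion: A=18  B=31  C=32  D=36
Turnaround (C−A): A=18  B=31  C=32  D=36
Finish order: A → B → C → D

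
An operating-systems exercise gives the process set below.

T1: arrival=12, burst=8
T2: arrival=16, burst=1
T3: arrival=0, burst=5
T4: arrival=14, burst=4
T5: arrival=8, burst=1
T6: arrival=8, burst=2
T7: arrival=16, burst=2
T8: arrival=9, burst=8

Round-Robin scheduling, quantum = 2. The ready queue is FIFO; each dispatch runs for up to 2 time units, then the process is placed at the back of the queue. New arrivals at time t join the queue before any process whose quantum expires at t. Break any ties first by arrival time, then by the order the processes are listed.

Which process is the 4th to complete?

T2

Gantt: | T3 0-5 | idle 5-8 | T5 8-9 | T6 9-11 | T8 11-13 | T1 13-15 | T8 15-17 | T4 17-19 | T1 19-21 | T2 21-22 | T7 22-24 | T8 24-26 | T4 26-28 | T1 28-30 | T8 30-32 | T1 32-34 |
Completion: T1=34  T2=22  T3=5  T4=28  T5=9  T6=11  T7=24  T8=32
Turnaround (C−A): T1=22  T2=6  T3=5  T4=14  T5=1  T6=3  T7=8  T8=23
Finish order: T3 → T5 → T6 → T2 → T7 → T4 → T8 → T1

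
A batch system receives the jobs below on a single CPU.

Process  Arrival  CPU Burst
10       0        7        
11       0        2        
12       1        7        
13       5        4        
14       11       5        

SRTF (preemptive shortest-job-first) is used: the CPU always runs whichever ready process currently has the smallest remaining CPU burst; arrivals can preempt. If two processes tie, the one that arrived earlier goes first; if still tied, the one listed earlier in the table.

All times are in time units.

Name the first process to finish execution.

11

Schedule: | 11 0-2 | 10 2-9 | 13 9-13 | 14 13-18 | 12 18-25 |
Completion: 10=9  11=2  12=25  13=13  14=18
Turnaround (C−A): 10=9  11=2  12=24  13=8  14=7
Finish order: 11 → 10 → 13 → 14 → 12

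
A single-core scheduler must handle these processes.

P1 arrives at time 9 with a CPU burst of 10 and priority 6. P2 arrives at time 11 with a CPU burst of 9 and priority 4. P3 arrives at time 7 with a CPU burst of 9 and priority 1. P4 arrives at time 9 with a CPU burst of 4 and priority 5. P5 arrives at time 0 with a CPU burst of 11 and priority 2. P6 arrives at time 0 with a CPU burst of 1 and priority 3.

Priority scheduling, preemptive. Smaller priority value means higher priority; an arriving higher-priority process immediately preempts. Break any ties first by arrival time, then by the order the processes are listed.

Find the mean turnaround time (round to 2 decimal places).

21.50

Gantt: | P5 0-7 | P3 7-16 | P5 16-20 | P6 20-21 | P2 21-30 | P4 30-34 | P1 34-44 |
Completion: P1=44  P2=30  P3=16  P4=34  P5=20  P6=21
Turnaround (C−A): P1=35  P2=19  P3=9  P4=25  P5=20  P6=21
Turnaround times: P1=35, P2=19, P3=9, P4=25, P5=20, P6=21
Average turnaround = (35+19+9+25+20+21) / 6 = 129/6 = 21.50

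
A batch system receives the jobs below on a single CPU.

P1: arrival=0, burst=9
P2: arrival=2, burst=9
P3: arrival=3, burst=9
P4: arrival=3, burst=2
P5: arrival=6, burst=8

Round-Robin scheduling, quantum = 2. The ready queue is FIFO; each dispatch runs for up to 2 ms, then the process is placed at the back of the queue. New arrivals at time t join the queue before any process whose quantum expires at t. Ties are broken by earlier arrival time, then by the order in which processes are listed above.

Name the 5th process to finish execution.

Schedule: | P1 0-2 | P2 2-4 | P1 4-6 | P3 6-8 | P4 8-10 | P2 10-12 | P5 12-14 | P1 14-16 | P3 16-18 | P2 18-20 | P5 20-22 | P1 22-24 | P3 24-26 | P2 26-28 | P5 28-30 | P1 30-31 | P3 31-33 | P2 33-34 | P5 34-36 | P3 36-37 |
Completion: P1=31  P2=34  P3=37  P4=10  P5=36
Turnaround (C−A): P1=31  P2=32  P3=34  P4=7  P5=30
Finish order: P4 → P1 → P2 → P5 → P3

P3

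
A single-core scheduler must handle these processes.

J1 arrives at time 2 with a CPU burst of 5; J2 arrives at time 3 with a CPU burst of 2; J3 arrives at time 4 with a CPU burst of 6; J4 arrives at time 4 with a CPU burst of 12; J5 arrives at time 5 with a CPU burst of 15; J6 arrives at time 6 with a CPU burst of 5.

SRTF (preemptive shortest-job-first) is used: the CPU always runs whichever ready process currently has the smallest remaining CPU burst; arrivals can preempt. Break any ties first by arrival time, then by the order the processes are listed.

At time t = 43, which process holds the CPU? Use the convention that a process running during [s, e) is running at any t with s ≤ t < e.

J5

Timeline: | idle 0-2 | J1 2-3 | J2 3-5 | J1 5-9 | J6 9-14 | J3 14-20 | J4 20-32 | J5 32-47 |
Completion: J1=9  J2=5  J3=20  J4=32  J5=47  J6=14
Turnaround (C−A): J1=7  J2=2  J3=16  J4=28  J5=42  J6=8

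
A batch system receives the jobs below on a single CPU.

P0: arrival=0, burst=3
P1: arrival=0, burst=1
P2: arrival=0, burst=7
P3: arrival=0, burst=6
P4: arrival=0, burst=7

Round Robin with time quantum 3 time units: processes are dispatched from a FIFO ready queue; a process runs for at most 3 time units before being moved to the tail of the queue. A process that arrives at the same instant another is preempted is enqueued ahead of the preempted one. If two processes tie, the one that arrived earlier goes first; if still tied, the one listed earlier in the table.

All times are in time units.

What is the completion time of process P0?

3

Schedule: | P0 0-3 | P1 3-4 | P2 4-7 | P3 7-10 | P4 10-13 | P2 13-16 | P3 16-19 | P4 19-22 | P2 22-23 | P4 23-24 |
Completion: P0=3  P1=4  P2=23  P3=19  P4=24
Turnaround (C−A): P0=3  P1=4  P2=23  P3=19  P4=24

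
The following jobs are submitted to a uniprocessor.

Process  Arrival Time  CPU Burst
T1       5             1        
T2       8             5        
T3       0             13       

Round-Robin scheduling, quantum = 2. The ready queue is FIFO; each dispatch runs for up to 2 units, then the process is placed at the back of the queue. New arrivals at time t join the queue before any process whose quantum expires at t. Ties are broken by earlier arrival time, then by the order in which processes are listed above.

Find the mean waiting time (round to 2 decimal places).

4.00

Timeline: | T3 0-6 | T1 6-7 | T3 7-9 | T2 9-11 | T3 11-13 | T2 13-15 | T3 15-17 | T2 17-18 | T3 18-19 |
Completion: T1=7  T2=18  T3=19
Waiting times: T1=1, T2=5, T3=6
Average waiting = (1+5+6) / 3 = 12/3 = 4.00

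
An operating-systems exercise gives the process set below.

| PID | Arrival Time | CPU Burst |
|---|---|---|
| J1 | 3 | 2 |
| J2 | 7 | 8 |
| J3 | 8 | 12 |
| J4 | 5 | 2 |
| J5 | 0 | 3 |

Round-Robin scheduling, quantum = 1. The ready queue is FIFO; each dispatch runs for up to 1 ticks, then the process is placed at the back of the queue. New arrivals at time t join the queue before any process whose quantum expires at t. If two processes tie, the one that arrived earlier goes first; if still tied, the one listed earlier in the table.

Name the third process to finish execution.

Schedule: | J5 0-3 | J1 3-5 | J4 5-7 | J2 7-8 | J3 8-9 | J2 9-10 | J3 10-11 | J2 11-12 | J3 12-13 | J2 13-14 | J3 14-15 | J2 15-16 | J3 16-17 | J2 17-18 | J3 18-19 | J2 19-20 | J3 20-21 | J2 21-22 | J3 22-27 |
Completion: J1=5  J2=22  J3=27  J4=7  J5=3
Turnaround (C−A): J1=2  J2=15  J3=19  J4=2  J5=3
Finish order: J5 → J1 → J4 → J2 → J3

J4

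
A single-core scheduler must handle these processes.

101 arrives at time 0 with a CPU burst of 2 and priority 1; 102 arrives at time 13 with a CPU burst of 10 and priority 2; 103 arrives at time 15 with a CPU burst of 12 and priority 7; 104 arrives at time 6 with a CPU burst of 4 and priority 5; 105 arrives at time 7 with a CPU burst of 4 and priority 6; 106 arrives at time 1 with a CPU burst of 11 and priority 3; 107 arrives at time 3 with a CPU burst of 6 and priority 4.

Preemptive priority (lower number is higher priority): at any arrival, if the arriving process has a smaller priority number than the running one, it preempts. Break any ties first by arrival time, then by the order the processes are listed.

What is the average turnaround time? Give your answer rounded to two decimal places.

Gantt: | 101 0-2 | 106 2-13 | 102 13-23 | 107 23-29 | 104 29-33 | 105 33-37 | 103 37-49 |
Completion: 101=2  102=23  103=49  104=33  105=37  106=13  107=29
Turnaround (C−A): 101=2  102=10  103=34  104=27  105=30  106=12  107=26
Turnaround times: 101=2, 102=10, 103=34, 104=27, 105=30, 106=12, 107=26
Average turnaround = (2+10+34+27+30+12+26) / 7 = 141/7 = 20.14

20.14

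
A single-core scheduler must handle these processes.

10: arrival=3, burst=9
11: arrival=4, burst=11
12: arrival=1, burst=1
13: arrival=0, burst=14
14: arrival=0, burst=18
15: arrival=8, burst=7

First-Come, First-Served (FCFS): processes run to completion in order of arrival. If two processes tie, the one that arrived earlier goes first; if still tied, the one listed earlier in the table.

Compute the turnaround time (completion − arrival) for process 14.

32

Schedule: | 13 0-14 | 14 14-32 | 12 32-33 | 10 33-42 | 11 42-53 | 15 53-60 |
Completion: 10=42  11=53  12=33  13=14  14=32  15=60
Turnaround(14) = completion − arrival = 32 − 0 = 32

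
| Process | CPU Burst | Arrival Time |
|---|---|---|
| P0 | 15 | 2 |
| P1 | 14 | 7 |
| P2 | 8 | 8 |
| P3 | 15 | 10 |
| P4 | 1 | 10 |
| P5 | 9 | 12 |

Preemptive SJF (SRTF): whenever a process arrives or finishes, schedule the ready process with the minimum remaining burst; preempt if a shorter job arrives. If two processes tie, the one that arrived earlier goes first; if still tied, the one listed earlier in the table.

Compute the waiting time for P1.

28

Schedule: | idle 0-2 | P0 2-8 | P2 8-10 | P4 10-11 | P2 11-17 | P0 17-26 | P5 26-35 | P1 35-49 | P3 49-64 |
Completion: P0=26  P1=49  P2=17  P3=64  P4=11  P5=35
Turnaround (C−A): P0=24  P1=42  P2=9  P3=54  P4=1  P5=23
Waiting(P1) = turnaround − burst = 42 − 14 = 28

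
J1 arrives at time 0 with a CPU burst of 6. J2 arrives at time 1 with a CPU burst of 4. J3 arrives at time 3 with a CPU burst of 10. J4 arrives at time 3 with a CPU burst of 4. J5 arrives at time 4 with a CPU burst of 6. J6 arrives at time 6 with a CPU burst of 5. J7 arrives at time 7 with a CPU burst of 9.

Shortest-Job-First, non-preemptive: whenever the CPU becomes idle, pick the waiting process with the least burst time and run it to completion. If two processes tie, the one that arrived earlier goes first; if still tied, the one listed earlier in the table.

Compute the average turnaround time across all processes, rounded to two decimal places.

Schedule: | J1 0-6 | J2 6-10 | J4 10-14 | J6 14-19 | J5 19-25 | J7 25-34 | J3 34-44 |
Completion: J1=6  J2=10  J3=44  J4=14  J5=25  J6=19  J7=34
Turnaround times: J1=6, J2=9, J3=41, J4=11, J5=21, J6=13, J7=27
Average turnaround = (6+9+41+11+21+13+27) / 7 = 128/7 = 18.29

18.29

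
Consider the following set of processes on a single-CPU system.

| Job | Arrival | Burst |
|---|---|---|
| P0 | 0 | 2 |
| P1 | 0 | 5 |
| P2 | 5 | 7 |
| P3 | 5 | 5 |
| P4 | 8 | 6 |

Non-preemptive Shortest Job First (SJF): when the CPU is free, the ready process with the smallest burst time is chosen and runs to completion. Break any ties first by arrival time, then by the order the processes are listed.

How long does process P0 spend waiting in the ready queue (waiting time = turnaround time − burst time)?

0

Timeline: | P0 0-2 | P1 2-7 | P3 7-12 | P4 12-18 | P2 18-25 |
Completion: P0=2  P1=7  P2=25  P3=12  P4=18
Turnaround (C−A): P0=2  P1=7  P2=20  P3=7  P4=10
Waiting(P0) = turnaround − burst = 2 − 2 = 0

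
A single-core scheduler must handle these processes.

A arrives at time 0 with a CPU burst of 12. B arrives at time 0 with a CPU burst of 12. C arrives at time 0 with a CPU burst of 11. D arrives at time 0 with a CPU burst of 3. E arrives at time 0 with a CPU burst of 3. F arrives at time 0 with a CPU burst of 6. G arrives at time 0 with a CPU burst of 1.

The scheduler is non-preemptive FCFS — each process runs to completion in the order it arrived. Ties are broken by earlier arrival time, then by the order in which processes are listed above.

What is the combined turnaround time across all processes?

Timeline: | A 0-12 | B 12-24 | C 24-35 | D 35-38 | E 38-41 | F 41-47 | G 47-48 |
Completion: A=12  B=24  C=35  D=38  E=41  F=47  G=48
Turnaround (C−A): A=12  B=24  C=35  D=38  E=41  F=47  G=48
Turnaround = completion − arrival: A=12, B=24, C=35, D=38, E=41, F=47, G=48
Total turnaround = 12 + 24 + 35 + 38 + 41 + 47 + 48 = 245

245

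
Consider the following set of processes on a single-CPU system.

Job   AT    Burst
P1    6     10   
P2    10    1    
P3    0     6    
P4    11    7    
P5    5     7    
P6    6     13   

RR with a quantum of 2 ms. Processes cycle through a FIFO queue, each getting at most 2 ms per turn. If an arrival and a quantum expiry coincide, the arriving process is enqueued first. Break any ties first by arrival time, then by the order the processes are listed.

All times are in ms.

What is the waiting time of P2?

4

Gantt: | P3 0-6 | P5 6-8 | P1 8-10 | P6 10-12 | P5 12-14 | P2 14-15 | P1 15-17 | P4 17-19 | P6 19-21 | P5 21-23 | P1 23-25 | P4 25-27 | P6 27-29 | P5 29-30 | P1 30-32 | P4 32-34 | P6 34-36 | P1 36-38 | P4 38-39 | P6 39-44 |
Completion: P1=38  P2=15  P3=6  P4=39  P5=30  P6=44
Turnaround (C−A): P1=32  P2=5  P3=6  P4=28  P5=25  P6=38
Waiting(P2) = turnaround − burst = 5 − 1 = 4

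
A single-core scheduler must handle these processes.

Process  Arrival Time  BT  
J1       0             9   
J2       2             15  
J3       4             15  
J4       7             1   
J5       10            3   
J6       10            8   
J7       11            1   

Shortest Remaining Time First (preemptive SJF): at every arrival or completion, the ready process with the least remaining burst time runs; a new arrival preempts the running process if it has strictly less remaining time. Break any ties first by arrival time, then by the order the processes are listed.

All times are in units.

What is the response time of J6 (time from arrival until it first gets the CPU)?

Gantt: | J1 0-7 | J4 7-8 | J1 8-10 | J5 10-11 | J7 11-12 | J5 12-14 | J6 14-22 | J2 22-37 | J3 37-52 |
Completion: J1=10  J2=37  J3=52  J4=8  J5=14  J6=22  J7=12
Turnaround (C−A): J1=10  J2=35  J3=48  J4=1  J5=4  J6=12  J7=1
Response(J6) = first start − arrival = 14 − 10 = 4

4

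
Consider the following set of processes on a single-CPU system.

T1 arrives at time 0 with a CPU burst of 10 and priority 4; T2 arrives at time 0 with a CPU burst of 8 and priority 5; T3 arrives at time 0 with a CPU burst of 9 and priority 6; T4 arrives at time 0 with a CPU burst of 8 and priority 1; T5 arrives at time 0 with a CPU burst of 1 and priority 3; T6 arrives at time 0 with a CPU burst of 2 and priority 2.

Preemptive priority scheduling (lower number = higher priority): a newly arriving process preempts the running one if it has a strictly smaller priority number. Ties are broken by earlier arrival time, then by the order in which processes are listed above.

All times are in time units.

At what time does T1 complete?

21

Timeline: | T4 0-8 | T6 8-10 | T5 10-11 | T1 11-21 | T2 21-29 | T3 29-38 |
Completion: T1=21  T2=29  T3=38  T4=8  T5=11  T6=10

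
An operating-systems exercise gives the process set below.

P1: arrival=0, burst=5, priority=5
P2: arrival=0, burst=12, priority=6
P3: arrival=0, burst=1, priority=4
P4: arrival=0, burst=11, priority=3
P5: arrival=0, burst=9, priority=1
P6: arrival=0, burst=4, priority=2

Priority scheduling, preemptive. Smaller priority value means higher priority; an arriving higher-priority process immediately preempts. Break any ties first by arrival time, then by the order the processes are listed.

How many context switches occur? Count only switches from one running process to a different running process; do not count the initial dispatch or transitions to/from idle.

Timeline: | P5 0-9 | P6 9-13 | P4 13-24 | P3 24-25 | P1 25-30 | P2 30-42 |
Completion: P1=30  P2=42  P3=25  P4=24  P5=9  P6=13
Turnaround (C−A): P1=30  P2=42  P3=25  P4=24  P5=9  P6=13

5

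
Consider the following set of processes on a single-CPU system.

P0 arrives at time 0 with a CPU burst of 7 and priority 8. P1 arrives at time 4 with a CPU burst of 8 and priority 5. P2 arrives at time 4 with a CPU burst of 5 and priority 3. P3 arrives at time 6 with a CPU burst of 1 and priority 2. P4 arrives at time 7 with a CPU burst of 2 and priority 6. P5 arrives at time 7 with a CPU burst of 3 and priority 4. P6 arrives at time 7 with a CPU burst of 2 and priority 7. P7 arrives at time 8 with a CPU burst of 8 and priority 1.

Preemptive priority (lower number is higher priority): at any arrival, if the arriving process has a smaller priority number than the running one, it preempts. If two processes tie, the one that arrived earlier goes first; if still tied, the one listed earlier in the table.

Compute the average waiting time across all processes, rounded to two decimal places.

14.00

Gantt: | P0 0-4 | P2 4-6 | P3 6-7 | P2 7-8 | P7 8-16 | P2 16-18 | P5 18-21 | P1 21-29 | P4 29-31 | P6 31-33 | P0 33-36 |
Completion: P0=36  P1=29  P2=18  P3=7  P4=31  P5=21  P6=33  P7=16
Waiting times: P0=29, P1=17, P2=9, P3=0, P4=22, P5=11, P6=24, P7=0
Average waiting = (29+17+9+0+22+11+24+0) / 8 = 112/8 = 14.00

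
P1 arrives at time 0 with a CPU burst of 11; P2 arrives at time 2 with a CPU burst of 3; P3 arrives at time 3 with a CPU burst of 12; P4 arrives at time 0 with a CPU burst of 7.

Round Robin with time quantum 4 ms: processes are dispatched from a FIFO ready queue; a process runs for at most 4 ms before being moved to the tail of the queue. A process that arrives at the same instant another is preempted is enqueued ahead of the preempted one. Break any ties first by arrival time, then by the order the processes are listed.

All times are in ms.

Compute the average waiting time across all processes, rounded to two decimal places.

14.25

Gantt: | P1 0-4 | P4 4-8 | P2 8-11 | P3 11-15 | P1 15-19 | P4 19-22 | P3 22-26 | P1 26-29 | P3 29-33 |
Completion: P1=29  P2=11  P3=33  P4=22
Turnaround (C−A): P1=29  P2=9  P3=30  P4=22
Waiting times: P1=18, P2=6, P3=18, P4=15
Average waiting = (18+6+18+15) / 4 = 57/4 = 14.25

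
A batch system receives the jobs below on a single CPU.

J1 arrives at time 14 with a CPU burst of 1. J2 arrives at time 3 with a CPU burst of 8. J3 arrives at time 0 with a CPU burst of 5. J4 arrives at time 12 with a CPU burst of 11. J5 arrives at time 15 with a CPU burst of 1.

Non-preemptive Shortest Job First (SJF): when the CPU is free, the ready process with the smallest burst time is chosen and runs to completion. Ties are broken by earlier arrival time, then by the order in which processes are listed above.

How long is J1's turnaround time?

Schedule: | J3 0-5 | J2 5-13 | J4 13-24 | J1 24-25 | J5 25-26 |
Completion: J1=25  J2=13  J3=5  J4=24  J5=26
Turnaround(J1) = completion − arrival = 25 − 14 = 11

11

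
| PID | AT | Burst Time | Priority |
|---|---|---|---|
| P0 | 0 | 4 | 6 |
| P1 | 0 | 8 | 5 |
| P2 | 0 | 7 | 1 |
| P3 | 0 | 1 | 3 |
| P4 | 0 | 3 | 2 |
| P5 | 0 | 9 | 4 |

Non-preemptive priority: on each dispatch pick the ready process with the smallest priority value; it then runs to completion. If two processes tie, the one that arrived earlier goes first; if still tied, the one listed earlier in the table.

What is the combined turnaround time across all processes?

108

Gantt: | P2 0-7 | P4 7-10 | P3 10-11 | P5 11-20 | P1 20-28 | P0 28-32 |
Completion: P0=32  P1=28  P2=7  P3=11  P4=10  P5=20
Turnaround = completion − arrival: P0=32, P1=28, P2=7, P3=11, P4=10, P5=20
Total turnaround = 32 + 28 + 7 + 11 + 10 + 20 = 108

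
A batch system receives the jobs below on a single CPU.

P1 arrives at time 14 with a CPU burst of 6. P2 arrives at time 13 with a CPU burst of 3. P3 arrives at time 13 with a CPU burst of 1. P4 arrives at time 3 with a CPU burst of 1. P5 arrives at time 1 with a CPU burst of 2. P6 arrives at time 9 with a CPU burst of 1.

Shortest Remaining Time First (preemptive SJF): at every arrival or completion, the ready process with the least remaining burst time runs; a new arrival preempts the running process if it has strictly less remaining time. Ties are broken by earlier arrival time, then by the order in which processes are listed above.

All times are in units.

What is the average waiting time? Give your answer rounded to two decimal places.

0.67

Gantt: | idle 0-1 | P5 1-3 | P4 3-4 | idle 4-9 | P6 9-10 | idle 10-13 | P3 13-14 | P2 14-17 | P1 17-23 |
Completion: P1=23  P2=17  P3=14  P4=4  P5=3  P6=10
Turnaround (C−A): P1=9  P2=4  P3=1  P4=1  P5=2  P6=1
Waiting times: P1=3, P2=1, P3=0, P4=0, P5=0, P6=0
Average waiting = (3+1+0+0+0+0) / 6 = 4/6 = 0.67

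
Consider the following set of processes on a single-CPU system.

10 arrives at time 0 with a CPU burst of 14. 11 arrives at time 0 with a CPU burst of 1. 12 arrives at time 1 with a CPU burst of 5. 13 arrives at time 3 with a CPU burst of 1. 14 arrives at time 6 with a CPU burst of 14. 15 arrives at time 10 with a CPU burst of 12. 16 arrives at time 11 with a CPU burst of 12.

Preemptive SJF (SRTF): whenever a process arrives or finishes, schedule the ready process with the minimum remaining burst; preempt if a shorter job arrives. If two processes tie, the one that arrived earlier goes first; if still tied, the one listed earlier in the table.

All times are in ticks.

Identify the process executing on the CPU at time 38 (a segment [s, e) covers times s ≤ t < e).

Gantt: | 11 0-1 | 12 1-3 | 13 3-4 | 12 4-7 | 10 7-21 | 15 21-33 | 16 33-45 | 14 45-59 |
Completion: 10=21  11=1  12=7  13=4  14=59  15=33  16=45
Turnaround (C−A): 10=21  11=1  12=6  13=1  14=53  15=23  16=34

16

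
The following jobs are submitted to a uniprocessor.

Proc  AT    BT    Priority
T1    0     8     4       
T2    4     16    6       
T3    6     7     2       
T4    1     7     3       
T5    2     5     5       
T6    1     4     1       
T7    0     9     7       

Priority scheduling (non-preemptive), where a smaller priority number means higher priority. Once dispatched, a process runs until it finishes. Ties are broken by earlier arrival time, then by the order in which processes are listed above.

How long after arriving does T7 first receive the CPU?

Schedule: | T1 0-8 | T6 8-12 | T3 12-19 | T4 19-26 | T5 26-31 | T2 31-47 | T7 47-56 |
Completion: T1=8  T2=47  T3=19  T4=26  T5=31  T6=12  T7=56
Turnaround (C−A): T1=8  T2=43  T3=13  T4=25  T5=29  T6=11  T7=56
Response(T7) = first start − arrival = 47 − 0 = 47

47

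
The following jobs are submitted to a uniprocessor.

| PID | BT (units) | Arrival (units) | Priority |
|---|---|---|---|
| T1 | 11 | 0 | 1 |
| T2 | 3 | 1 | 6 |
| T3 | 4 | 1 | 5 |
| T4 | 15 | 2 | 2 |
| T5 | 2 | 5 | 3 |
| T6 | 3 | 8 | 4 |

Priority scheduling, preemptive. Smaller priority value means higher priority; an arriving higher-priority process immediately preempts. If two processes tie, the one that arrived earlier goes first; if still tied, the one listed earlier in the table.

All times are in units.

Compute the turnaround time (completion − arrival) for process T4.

24

Timeline: | T1 0-11 | T4 11-26 | T5 26-28 | T6 28-31 | T3 31-35 | T2 35-38 |
Completion: T1=11  T2=38  T3=35  T4=26  T5=28  T6=31
Turnaround (C−A): T1=11  T2=37  T3=34  T4=24  T5=23  T6=23
Turnaround(T4) = completion − arrival = 26 − 2 = 24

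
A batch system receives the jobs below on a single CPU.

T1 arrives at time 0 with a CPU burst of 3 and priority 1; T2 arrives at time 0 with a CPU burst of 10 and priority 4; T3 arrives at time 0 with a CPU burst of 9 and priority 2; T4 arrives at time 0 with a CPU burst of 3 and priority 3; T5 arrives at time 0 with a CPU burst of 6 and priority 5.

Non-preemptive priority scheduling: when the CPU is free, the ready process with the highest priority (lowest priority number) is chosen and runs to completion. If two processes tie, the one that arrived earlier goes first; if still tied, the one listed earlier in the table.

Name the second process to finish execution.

T3

Schedule: | T1 0-3 | T3 3-12 | T4 12-15 | T2 15-25 | T5 25-31 |
Completion: T1=3  T2=25  T3=12  T4=15  T5=31
Turnaround (C−A): T1=3  T2=25  T3=12  T4=15  T5=31
Finish order: T1 → T3 → T4 → T2 → T5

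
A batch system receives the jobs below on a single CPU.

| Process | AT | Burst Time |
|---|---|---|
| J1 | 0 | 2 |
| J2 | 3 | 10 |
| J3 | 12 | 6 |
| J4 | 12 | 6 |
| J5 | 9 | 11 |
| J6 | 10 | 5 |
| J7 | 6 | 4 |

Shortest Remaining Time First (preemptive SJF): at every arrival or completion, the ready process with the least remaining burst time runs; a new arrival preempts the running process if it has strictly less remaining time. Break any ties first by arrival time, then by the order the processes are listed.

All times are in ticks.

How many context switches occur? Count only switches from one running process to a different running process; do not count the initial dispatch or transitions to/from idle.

6

Schedule: | J1 0-2 | idle 2-3 | J2 3-6 | J7 6-10 | J6 10-15 | J3 15-21 | J4 21-27 | J2 27-34 | J5 34-45 |
Completion: J1=2  J2=34  J3=21  J4=27  J5=45  J6=15  J7=10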